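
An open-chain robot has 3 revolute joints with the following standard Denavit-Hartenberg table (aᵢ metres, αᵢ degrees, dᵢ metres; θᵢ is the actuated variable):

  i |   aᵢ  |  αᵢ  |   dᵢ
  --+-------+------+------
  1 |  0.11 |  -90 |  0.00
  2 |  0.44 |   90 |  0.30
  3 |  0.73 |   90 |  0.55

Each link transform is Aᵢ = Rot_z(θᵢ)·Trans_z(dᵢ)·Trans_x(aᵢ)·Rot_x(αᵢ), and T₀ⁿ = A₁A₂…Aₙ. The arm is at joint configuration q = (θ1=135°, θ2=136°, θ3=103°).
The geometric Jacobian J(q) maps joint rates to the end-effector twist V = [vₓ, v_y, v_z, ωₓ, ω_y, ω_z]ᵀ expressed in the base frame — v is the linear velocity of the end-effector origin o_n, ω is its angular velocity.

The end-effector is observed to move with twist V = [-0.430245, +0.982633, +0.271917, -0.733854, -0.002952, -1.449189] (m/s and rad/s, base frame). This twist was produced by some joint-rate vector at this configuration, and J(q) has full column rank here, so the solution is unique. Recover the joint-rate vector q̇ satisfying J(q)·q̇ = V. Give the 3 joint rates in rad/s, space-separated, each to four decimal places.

-0.9140 0.5210 0.7440

o_n = [-0.9228, -0.5074, -0.5872]
J₁: ẑ×o_n = [0.5074, -0.9228, 0.0000], ω = ẑ
J2: z=[-0.7071, -0.7071, 0.0000] o=[-0.0778, 0.0778, 0.0000] → [0.4152, -0.4152, -0.1837, -0.7071, -0.7071, 0.0000]
J3: z=[-0.4912, 0.4912, -0.7193] o=[-0.0661, -0.3582, -0.3056] → [-0.2457, 0.4779, 0.4941, -0.4912, 0.4912, -0.7193]
q̇ = J⁺·V = [-0.9140, 0.5210, 0.7440]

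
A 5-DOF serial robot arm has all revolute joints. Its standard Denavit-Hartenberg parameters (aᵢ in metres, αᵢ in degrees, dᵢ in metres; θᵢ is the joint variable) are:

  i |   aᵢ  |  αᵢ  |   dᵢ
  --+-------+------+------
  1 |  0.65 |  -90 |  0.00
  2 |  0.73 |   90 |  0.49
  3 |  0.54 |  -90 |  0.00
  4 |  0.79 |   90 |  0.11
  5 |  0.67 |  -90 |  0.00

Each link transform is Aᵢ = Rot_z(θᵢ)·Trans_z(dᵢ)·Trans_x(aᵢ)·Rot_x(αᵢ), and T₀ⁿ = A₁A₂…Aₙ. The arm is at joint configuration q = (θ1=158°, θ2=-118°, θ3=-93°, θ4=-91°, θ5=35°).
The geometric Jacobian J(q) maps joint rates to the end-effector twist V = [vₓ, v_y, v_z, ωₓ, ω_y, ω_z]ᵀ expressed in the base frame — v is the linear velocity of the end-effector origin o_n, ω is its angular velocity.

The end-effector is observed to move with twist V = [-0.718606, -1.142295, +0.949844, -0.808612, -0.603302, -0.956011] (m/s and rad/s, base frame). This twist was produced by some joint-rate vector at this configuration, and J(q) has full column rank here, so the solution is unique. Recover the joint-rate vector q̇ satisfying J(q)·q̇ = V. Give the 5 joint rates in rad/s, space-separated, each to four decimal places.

o_n = [1.0335, -0.3617, 0.4281]
J₁: ẑ×o_n = [0.3617, 1.0335, -0.0000], ω = ẑ
J2: z=[-0.3746, -0.9272, 0.0000] o=[-0.6027, 0.2435, 0.0000] → [-0.3969, 0.1604, 1.7437, -0.3746, -0.9272, 0.0000]
J3: z=[0.8187, -0.3308, -0.4695] o=[-0.4685, -0.3392, 0.6446] → [0.0611, -0.5279, 0.4784, 0.8187, -0.3308, -0.4695]
J4: z=[0.4543, -0.1271, 0.8817] o=[-0.2788, 0.1658, 0.6196] → [0.4894, 1.2440, -0.0728, 0.4543, -0.1271, 0.8817]
J5: z=[-0.3655, -0.9292, 0.0544] o=[0.4130, -0.1224, 0.3464] → [-0.0629, 0.0636, 0.6640, -0.3655, -0.9292, 0.0544]
q̇ = J⁺·V = [-0.4610, 0.4230, -0.2230, -0.7050, 0.4030]

-0.4610 0.4230 -0.2230 -0.7050 0.4030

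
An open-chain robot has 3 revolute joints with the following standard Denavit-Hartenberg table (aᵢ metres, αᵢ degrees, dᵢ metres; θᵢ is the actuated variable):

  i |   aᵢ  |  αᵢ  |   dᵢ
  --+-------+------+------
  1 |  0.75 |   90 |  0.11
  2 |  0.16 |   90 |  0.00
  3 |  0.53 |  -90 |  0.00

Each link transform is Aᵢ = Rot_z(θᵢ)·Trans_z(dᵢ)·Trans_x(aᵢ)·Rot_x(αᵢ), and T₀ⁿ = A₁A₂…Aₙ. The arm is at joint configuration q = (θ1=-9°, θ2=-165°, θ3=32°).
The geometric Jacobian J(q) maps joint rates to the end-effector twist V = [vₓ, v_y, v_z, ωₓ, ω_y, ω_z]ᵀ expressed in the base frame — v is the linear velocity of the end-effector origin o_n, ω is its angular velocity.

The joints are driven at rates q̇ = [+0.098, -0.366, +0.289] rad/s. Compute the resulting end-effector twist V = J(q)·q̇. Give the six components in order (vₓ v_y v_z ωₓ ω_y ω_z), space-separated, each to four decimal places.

o_n = [0.1154, -0.3026, -0.0477]
J₁: ẑ×o_n = [0.3026, 0.1154, -0.0000], ω = ẑ
J2: z=[-0.1564, -0.9877, 0.0000] o=[0.7408, -0.1173, 0.1100] → [0.1558, -0.0247, -0.5887, -0.1564, -0.9877, 0.0000]
J3: z=[-0.2556, 0.0405, 0.9659] o=[0.5881, -0.0931, 0.0686] → [0.1976, -0.4864, 0.0727, -0.2556, 0.0405, 0.9659]
V = J·q̇ = [0.0298, -0.1202, 0.2365, -0.0166, 0.3732, 0.3772]

0.0298 -0.1202 0.2365 -0.0166 0.3732 0.3772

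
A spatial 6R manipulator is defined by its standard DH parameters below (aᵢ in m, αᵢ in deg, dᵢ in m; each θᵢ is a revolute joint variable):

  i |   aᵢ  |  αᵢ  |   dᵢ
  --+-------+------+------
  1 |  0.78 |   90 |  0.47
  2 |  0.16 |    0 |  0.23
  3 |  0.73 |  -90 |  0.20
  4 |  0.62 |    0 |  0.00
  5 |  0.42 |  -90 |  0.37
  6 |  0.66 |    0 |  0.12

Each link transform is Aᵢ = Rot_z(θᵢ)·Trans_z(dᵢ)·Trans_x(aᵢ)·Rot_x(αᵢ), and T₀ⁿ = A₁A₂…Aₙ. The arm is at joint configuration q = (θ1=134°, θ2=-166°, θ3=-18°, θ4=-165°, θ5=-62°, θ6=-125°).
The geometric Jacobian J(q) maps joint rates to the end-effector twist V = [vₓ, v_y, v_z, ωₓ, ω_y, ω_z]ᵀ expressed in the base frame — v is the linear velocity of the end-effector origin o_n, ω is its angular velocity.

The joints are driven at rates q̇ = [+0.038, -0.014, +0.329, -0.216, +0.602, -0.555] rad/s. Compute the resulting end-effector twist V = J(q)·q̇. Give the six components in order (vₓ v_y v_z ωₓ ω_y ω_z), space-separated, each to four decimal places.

o_n = [0.0824, 0.8388, -0.4761]
J₁: ẑ×o_n = [-0.8388, 0.0824, 0.0000], ω = ẑ
J2: z=[0.7193, 0.6947, 0.0000] o=[-0.5418, 0.5611, 0.4700] → [-0.6572, 0.6806, -0.2338, 0.7193, 0.6947, 0.0000]
J3: z=[0.7193, 0.6947, 0.0000] o=[-0.2685, 0.6092, 0.4313] → [-0.6303, 0.6527, -0.0786, 0.7193, 0.6947, 0.0000]
J4: z=[0.0485, -0.0502, -0.9976] o=[0.3812, 0.2243, 0.4822] → [0.6612, 0.3445, 0.0148, 0.0485, -0.0502, -0.9976]
J5: z=[0.0485, -0.0502, -0.9976] o=[0.0816, 0.7655, 0.4404] → [0.1192, 0.0436, 0.0036, 0.0485, -0.0502, -0.9976]
J6: z=[-0.0162, 0.9986, -0.0510] o=[-0.3199, 0.7391, 0.0514] → [-0.5216, -0.0291, -0.4034, -0.0162, 0.9986, -0.0510]
V = J·q̇ = [-0.0116, 0.1763, 0.2003, 0.2543, -0.3548, -0.3187]

-0.0116 0.1763 0.2003 0.2543 -0.3548 -0.3187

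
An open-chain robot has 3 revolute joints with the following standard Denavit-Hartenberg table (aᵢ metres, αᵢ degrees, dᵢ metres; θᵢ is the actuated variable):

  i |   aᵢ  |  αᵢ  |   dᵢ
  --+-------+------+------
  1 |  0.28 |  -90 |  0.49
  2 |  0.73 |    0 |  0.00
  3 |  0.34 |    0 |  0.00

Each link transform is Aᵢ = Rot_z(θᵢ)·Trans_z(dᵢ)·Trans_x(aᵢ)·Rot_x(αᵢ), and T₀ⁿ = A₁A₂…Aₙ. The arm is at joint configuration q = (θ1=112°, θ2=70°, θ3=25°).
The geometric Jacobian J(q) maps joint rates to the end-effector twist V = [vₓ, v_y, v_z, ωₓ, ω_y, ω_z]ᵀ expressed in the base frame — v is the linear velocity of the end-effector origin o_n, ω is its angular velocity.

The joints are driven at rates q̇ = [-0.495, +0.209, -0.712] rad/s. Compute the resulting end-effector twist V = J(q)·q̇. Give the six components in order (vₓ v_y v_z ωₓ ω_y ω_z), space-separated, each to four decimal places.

o_n = [-0.1873, 0.4636, -0.5347]
J₁: ẑ×o_n = [-0.4636, -0.1873, 0.0000], ω = ẑ
J2: z=[-0.9272, -0.3746, 0.0000] o=[-0.1049, 0.2596, 0.4900] → [0.3839, -0.9501, -0.2200, -0.9272, -0.3746, 0.0000]
J3: z=[-0.9272, -0.3746, 0.0000] o=[-0.1984, 0.4911, -0.1960] → [0.1269, -0.3140, 0.0296, -0.9272, -0.3746, 0.0000]
V = J·q̇ = [0.2194, 0.1178, -0.0671, 0.4664, 0.1884, -0.4950]

0.2194 0.1178 -0.0671 0.4664 0.1884 -0.4950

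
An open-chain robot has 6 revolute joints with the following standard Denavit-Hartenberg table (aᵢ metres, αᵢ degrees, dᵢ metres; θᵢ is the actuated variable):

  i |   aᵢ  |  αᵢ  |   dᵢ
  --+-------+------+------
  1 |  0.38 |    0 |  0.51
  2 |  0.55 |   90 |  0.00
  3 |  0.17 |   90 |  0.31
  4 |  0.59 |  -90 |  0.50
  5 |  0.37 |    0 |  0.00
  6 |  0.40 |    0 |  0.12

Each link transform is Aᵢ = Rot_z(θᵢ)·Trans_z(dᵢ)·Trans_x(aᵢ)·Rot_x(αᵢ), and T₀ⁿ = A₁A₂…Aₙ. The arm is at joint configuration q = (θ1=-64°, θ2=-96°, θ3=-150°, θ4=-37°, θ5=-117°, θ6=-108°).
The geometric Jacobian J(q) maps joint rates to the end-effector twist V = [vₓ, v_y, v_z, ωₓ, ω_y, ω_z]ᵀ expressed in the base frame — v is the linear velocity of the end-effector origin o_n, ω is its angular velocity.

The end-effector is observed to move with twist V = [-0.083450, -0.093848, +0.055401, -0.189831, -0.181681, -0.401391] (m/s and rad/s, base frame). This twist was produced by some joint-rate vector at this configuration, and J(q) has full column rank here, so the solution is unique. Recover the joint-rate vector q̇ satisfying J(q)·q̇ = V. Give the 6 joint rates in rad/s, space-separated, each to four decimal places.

o_n = [0.0841, -0.0288, 0.8069]
J₁: ẑ×o_n = [0.0288, 0.0841, -0.0000], ω = ẑ
J2: z=[0.0000, 0.0000, 1.0000] o=[0.1666, -0.3415, 0.5100] → [-0.3127, -0.0825, 0.0000, 0.0000, 0.0000, 1.0000]
J3: z=[-0.3420, 0.9397, 0.0000] o=[-0.3502, -0.5297, 0.5100] → [0.2790, 0.1015, -0.5794, -0.3420, 0.9397, 0.0000]
J4: z=[0.4698, 0.1710, 0.8660] o=[-0.3179, -0.1880, 0.4250] → [-0.0725, 0.1687, 0.0060, 0.4698, 0.1710, 0.8660]
J5: z=[0.2166, 0.9287, -0.3009] o=[0.4219, -0.2966, 0.6224] → [0.2519, 0.0617, 0.3717, 0.2166, 0.9287, -0.3009]
J6: z=[0.2166, 0.9287, -0.3009] o=[0.4330, -0.1849, 0.9750] → [-0.1092, 0.1414, 0.3579, 0.2166, 0.9287, -0.3009]
q̇ = J⁺·V = [-0.0810, 0.0950, -0.1050, -0.4800, -0.1580, 0.1570]

-0.0810 0.0950 -0.1050 -0.4800 -0.1580 0.1570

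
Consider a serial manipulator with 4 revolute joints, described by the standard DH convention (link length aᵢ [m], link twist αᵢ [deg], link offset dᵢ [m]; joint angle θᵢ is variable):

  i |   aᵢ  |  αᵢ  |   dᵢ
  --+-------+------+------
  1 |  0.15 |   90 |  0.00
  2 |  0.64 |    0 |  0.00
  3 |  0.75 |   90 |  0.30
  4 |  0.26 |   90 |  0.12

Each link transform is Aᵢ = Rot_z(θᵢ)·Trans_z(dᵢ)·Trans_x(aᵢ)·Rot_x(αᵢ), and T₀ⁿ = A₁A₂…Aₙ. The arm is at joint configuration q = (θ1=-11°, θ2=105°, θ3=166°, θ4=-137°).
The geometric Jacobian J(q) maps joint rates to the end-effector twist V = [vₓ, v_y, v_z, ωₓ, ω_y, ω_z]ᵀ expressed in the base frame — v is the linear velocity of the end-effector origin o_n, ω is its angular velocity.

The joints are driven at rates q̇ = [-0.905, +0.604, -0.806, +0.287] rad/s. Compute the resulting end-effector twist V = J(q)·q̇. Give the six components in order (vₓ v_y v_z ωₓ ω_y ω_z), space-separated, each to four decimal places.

o_n = [-0.1470, -0.0964, 0.0563]
J₁: ẑ×o_n = [0.0964, -0.1470, 0.0000], ω = ẑ
J2: z=[-0.1908, -0.9816, 0.0000] o=[0.1472, -0.0286, 0.0000] → [-0.0553, 0.0107, -0.2759, -0.1908, -0.9816, 0.0000]
J3: z=[-0.1908, -0.9816, 0.0000] o=[-0.0154, 0.0030, 0.6182] → [0.5515, -0.1072, -0.1102, -0.1908, -0.9816, 0.0000]
J4: z=[-0.9815, 0.1908, -0.0175] o=[-0.0598, -0.2940, -0.1317] → [0.0393, 0.1861, -0.1773, -0.9815, 0.1908, -0.0175]
V = J·q̇ = [-0.5539, 0.2793, -0.1287, -0.2431, 0.2530, -0.9100]

-0.5539 0.2793 -0.1287 -0.2431 0.2530 -0.9100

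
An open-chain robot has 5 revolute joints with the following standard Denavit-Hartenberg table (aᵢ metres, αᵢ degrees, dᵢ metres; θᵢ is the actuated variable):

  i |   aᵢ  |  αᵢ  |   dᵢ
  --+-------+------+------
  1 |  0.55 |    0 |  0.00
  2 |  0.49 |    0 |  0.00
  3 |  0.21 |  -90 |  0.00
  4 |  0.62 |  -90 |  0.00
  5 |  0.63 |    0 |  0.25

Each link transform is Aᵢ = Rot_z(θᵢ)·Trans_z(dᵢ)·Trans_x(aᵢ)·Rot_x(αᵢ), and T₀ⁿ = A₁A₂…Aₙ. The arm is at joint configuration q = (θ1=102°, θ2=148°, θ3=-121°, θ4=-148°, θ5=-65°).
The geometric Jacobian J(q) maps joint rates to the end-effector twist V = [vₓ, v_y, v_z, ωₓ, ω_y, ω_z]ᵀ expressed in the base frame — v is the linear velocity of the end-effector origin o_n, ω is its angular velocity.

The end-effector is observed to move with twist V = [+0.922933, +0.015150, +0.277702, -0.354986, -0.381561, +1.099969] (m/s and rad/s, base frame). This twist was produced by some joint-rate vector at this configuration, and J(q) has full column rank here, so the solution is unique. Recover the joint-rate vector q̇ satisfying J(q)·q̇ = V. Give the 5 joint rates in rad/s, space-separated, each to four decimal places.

-0.2640 0.8040 0.6770 0.5160 -0.1380

o_n = [-0.4682, -0.5997, 0.6817]
J₁: ẑ×o_n = [0.5997, -0.4682, 0.0000], ω = ẑ
J2: z=[0.0000, 0.0000, 1.0000] o=[-0.1144, 0.5380, 0.0000] → [1.1377, -0.3539, 0.0000, 0.0000, 0.0000, 1.0000]
J3: z=[0.0000, 0.0000, 1.0000] o=[-0.2819, 0.0775, 0.0000] → [0.6773, -0.1863, 0.0000, 0.0000, 0.0000, 1.0000]
J4: z=[-0.7771, -0.6293, 0.0000] o=[-0.4141, 0.2407, 0.0000] → [-0.4290, 0.5297, 0.6191, -0.7771, -0.6293, 0.0000]
J5: z=[-0.3335, 0.4118, 0.8480] o=[-0.0832, -0.1679, 0.3285] → [0.5116, -0.2087, 0.3026, -0.3335, 0.4118, 0.8480]
q̇ = J⁺·V = [-0.2640, 0.8040, 0.6770, 0.5160, -0.1380]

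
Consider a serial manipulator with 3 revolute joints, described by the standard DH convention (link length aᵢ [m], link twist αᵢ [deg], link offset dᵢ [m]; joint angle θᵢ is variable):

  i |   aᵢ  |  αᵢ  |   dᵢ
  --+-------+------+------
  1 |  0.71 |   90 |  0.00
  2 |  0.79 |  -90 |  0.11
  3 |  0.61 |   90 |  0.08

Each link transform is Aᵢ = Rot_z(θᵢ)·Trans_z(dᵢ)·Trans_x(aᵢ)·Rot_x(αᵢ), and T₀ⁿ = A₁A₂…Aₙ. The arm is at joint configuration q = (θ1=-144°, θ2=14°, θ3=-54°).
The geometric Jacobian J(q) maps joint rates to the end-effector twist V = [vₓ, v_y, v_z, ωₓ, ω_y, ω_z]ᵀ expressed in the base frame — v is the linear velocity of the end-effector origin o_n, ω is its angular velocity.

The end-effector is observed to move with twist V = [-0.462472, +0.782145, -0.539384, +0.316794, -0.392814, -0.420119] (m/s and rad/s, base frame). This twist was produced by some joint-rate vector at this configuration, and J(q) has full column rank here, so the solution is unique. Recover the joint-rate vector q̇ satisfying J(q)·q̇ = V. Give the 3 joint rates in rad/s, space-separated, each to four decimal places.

-0.5220 -0.5040 0.1050

o_n = [-1.8151, -0.5728, 0.3555]
J₁: ẑ×o_n = [0.5728, -1.8151, 0.0000], ω = ẑ
J2: z=[-0.5878, 0.8090, 0.0000] o=[-0.5744, -0.4173, 0.0000] → [0.2876, 0.2089, 1.0951, -0.5878, 0.8090, 0.0000]
J3: z=[0.1957, 0.1422, 0.9703] o=[-1.2592, -0.7789, 0.1911] → [-0.1766, -0.5715, 0.1194, 0.1957, 0.1422, 0.9703]
q̇ = J⁺·V = [-0.5220, -0.5040, 0.1050]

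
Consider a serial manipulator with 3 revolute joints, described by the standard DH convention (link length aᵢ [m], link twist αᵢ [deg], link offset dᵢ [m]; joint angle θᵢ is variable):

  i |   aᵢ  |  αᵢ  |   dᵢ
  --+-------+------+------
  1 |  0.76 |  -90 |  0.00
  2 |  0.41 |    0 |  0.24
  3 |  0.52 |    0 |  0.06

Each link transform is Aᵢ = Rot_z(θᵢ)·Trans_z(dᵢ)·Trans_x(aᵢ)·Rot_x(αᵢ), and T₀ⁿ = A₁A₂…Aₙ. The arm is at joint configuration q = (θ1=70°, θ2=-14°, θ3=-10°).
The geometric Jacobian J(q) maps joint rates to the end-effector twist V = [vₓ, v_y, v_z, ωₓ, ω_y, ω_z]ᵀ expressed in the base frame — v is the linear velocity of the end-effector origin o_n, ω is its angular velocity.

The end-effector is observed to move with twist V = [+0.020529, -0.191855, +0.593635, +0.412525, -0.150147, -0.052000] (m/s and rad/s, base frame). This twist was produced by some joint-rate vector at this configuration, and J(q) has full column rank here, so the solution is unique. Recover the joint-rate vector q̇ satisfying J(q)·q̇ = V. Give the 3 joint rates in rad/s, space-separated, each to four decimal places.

-0.0520 -0.9680 0.5290

o_n = [0.2766, 1.6370, 0.3107]
J₁: ẑ×o_n = [-1.6370, 0.2766, 0.0000], ω = ẑ
J2: z=[-0.9397, 0.3420, 0.0000] o=[0.2599, 0.7142, 0.0000] → [0.1063, 0.2920, -0.8729, -0.9397, 0.3420, 0.0000]
J3: z=[-0.9397, 0.3420, 0.0000] o=[0.1705, 1.1701, 0.0992] → [0.0723, 0.1987, -0.4750, -0.9397, 0.3420, 0.0000]
q̇ = J⁺·V = [-0.0520, -0.9680, 0.5290]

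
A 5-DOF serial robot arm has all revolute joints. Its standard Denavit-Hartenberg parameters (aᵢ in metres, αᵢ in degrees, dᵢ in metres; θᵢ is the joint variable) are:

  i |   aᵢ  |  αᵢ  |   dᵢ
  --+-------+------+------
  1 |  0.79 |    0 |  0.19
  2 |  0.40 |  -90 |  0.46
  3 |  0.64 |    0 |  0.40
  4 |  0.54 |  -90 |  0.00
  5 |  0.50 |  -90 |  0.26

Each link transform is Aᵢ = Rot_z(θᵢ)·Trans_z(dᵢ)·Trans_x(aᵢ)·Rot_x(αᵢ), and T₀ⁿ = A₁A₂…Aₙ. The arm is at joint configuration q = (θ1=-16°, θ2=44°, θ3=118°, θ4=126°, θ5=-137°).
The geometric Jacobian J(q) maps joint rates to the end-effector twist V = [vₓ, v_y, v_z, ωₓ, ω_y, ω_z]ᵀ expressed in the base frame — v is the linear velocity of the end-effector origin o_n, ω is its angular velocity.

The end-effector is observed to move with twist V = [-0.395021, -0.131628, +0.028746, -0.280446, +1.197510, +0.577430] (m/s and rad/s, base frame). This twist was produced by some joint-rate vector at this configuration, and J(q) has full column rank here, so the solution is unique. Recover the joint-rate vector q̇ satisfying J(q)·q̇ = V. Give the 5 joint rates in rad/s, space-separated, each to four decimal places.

-0.2950 0.7190 0.3610 0.8280 0.3500

o_n = [0.6383, 0.5571, 0.3556]
J₁: ẑ×o_n = [-0.5571, 0.6383, 0.0000], ω = ẑ
J2: z=[0.0000, 0.0000, 1.0000] o=[0.7594, -0.2178, 0.1900] → [-0.7748, -0.1211, 0.0000, 0.0000, 0.0000, 1.0000]
J3: z=[-0.4695, 0.8829, 0.0000] o=[1.1126, -0.0300, 0.6500] → [-0.2600, -0.1382, 0.1432, -0.4695, 0.8829, 0.0000]
J4: z=[-0.4695, 0.8829, 0.0000] o=[0.6595, 0.1822, 0.0849] → [0.2390, 0.1271, -0.1573, -0.4695, 0.8829, 0.0000]
J5: z=[0.7936, 0.4220, 0.4384] o=[0.4505, 0.0710, 0.5703] → [-0.3037, 0.2527, 0.3065, 0.7936, 0.4220, 0.4384]
q̇ = J⁺·V = [-0.2950, 0.7190, 0.3610, 0.8280, 0.3500]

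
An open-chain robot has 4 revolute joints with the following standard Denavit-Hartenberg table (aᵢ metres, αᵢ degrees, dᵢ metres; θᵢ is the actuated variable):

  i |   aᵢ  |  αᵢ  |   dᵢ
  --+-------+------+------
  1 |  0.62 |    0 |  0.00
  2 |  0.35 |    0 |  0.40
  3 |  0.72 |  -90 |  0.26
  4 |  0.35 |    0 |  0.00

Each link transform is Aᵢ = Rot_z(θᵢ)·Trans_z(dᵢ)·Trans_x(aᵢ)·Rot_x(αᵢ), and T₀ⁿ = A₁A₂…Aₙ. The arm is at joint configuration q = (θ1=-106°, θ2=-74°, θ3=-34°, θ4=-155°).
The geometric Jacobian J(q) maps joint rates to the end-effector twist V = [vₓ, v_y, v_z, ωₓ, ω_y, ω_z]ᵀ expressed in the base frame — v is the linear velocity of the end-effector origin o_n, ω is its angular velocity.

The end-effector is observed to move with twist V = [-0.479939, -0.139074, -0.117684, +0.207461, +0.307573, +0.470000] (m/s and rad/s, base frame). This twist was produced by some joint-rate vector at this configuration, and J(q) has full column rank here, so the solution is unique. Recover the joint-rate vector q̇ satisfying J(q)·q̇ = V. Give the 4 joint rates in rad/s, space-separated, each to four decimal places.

-0.7040 0.9090 0.2650 -0.3710

o_n = [-0.8548, -0.3707, 0.8079]
J₁: ẑ×o_n = [0.3707, -0.8548, 0.0000], ω = ẑ
J2: z=[0.0000, 0.0000, 1.0000] o=[-0.1709, -0.5960, 0.0000] → [-0.2252, -0.6839, 0.0000, 0.0000, 0.0000, 1.0000]
J3: z=[0.0000, 0.0000, 1.0000] o=[-0.5209, -0.5960, 0.4000] → [-0.2252, -0.3339, 0.0000, 0.0000, 0.0000, 1.0000]
J4: z=[-0.5592, -0.8290, 0.0000] o=[-1.1178, -0.1934, 0.6600] → [-0.1226, 0.0827, 0.3172, -0.5592, -0.8290, 0.0000]
q̇ = J⁺·V = [-0.7040, 0.9090, 0.2650, -0.3710]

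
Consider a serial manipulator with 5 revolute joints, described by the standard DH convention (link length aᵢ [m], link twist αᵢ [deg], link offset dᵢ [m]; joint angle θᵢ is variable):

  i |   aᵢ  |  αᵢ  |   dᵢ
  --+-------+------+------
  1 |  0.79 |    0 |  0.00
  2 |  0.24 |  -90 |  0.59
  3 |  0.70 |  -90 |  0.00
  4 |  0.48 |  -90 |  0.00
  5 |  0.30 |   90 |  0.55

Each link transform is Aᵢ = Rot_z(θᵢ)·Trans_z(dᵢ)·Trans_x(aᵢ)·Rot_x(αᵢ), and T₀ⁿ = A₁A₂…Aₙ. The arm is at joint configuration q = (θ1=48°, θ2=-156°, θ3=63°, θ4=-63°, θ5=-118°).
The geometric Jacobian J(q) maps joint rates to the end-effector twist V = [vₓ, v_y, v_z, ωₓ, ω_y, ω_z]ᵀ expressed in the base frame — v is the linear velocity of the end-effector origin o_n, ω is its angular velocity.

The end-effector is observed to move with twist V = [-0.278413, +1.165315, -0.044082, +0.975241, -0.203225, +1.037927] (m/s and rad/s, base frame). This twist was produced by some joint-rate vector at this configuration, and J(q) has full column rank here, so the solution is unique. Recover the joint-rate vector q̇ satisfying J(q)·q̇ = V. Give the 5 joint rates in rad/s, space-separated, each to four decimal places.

0.9790 -0.8030 0.5740 -0.2950 -0.9170

o_n = [0.3888, -0.0132, -0.7278]
J₁: ẑ×o_n = [0.0132, 0.3888, -0.0000], ω = ẑ
J2: z=[0.0000, 0.0000, 1.0000] o=[0.5286, 0.5871, 0.0000] → [0.6003, -0.1399, 0.0000, 0.0000, 0.0000, 1.0000]
J3: z=[0.9511, -0.3090, 0.0000] o=[0.4544, 0.3588, 0.5900] → [0.4072, 1.2533, -0.3742, 0.9511, -0.3090, 0.0000]
J4: z=[0.2753, 0.8474, -0.4540] o=[0.3562, 0.0566, -0.0337] → [-0.6199, 0.1763, -0.0468, 0.2753, 0.8474, -0.4540]
J5: z=[-0.5568, -0.2444, -0.7939] o=[0.7324, -0.1697, -0.2279] → [0.2464, -0.0055, -0.1711, -0.5568, -0.2444, -0.7939]
q̇ = J⁺·V = [0.9790, -0.8030, 0.5740, -0.2950, -0.9170]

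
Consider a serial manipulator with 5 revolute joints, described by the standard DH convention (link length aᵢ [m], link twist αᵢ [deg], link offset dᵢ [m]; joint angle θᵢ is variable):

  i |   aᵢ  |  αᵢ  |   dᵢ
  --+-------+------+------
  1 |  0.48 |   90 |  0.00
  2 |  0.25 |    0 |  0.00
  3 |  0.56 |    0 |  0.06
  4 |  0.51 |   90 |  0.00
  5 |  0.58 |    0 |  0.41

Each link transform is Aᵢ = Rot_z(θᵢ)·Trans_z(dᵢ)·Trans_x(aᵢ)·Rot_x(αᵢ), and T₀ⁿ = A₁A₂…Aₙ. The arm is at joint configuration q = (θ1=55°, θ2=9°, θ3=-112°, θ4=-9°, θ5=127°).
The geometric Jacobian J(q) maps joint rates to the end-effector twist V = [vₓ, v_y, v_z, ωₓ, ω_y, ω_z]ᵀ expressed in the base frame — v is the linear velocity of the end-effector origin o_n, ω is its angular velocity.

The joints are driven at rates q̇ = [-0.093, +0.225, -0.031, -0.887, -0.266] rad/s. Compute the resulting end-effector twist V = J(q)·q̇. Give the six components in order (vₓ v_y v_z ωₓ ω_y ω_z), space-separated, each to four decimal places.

o_n = [0.5207, -0.1686, -0.5022]
J₁: ẑ×o_n = [0.1686, 0.5207, -0.0000], ω = ẑ
J2: z=[0.8192, -0.5736, 0.0000] o=[0.2753, 0.3932, 0.0000] → [0.2880, 0.4114, -0.3195, 0.8192, -0.5736, 0.0000]
J3: z=[0.8192, -0.5736, 0.0000] o=[0.4169, 0.5955, 0.0391] → [0.3105, 0.4434, -0.5664, 0.8192, -0.5736, 0.0000]
J4: z=[0.8192, -0.5736, 0.0000] o=[0.3938, 0.4579, -0.5065] → [-0.0025, -0.0036, -0.4404, 0.8192, -0.5736, 0.0000]
J5: z=[-0.5318, -0.7595, 0.3746] o=[0.2843, 0.3014, -0.9794] → [-0.1864, 0.3423, 0.4295, -0.5318, -0.7595, 0.3746]
V = J·q̇ = [0.0913, -0.0575, 0.2221, -0.4262, 0.5995, -0.1926]

0.0913 -0.0575 0.2221 -0.4262 0.5995 -0.1926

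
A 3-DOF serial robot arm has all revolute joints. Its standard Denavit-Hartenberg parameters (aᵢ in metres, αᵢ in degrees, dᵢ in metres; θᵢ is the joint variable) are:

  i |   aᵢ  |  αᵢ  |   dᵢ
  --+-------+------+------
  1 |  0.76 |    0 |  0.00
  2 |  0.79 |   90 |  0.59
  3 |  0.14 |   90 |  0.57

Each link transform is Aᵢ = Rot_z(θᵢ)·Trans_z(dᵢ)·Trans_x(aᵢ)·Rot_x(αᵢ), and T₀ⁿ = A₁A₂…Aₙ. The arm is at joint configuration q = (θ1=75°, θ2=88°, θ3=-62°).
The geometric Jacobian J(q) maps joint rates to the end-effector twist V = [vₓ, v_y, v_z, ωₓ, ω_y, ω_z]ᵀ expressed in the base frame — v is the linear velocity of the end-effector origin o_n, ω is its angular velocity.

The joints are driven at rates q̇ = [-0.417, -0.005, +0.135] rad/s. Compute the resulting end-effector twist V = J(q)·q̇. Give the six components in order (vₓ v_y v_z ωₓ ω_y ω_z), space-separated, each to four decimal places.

0.6258 0.1979 0.0089 0.0395 0.1291 -0.4220

o_n = [-0.4550, 1.5294, 0.4664]
J₁: ẑ×o_n = [-1.5294, -0.4550, 0.0000], ω = ẑ
J2: z=[0.0000, 0.0000, 1.0000] o=[0.1967, 0.7341, 0.0000] → [-0.7953, -0.6517, 0.0000, 0.0000, 0.0000, 1.0000]
J3: z=[0.2924, 0.9563, 0.0000] o=[-0.5588, 0.9651, 0.5900] → [-0.1182, 0.0361, 0.0657, 0.2924, 0.9563, 0.0000]
V = J·q̇ = [0.6258, 0.1979, 0.0089, 0.0395, 0.1291, -0.4220]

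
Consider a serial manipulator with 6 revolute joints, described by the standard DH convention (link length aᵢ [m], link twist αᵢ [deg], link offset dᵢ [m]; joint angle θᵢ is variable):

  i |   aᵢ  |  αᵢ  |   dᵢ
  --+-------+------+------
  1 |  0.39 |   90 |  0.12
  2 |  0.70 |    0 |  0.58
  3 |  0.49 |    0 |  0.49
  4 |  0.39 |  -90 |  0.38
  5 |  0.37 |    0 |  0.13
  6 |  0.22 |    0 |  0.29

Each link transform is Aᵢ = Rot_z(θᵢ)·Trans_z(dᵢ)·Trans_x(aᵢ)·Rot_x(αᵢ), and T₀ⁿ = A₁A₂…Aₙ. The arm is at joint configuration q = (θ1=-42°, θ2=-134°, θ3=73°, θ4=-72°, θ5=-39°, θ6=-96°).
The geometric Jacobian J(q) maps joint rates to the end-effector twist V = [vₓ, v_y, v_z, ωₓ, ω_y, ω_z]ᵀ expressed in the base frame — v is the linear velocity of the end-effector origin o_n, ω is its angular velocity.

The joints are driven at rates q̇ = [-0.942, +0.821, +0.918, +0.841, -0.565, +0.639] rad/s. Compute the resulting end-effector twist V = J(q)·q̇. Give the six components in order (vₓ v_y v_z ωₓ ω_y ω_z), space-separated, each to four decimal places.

0.7414 -1.0189 -0.0243 -1.6861 -1.9535 -0.9925

o_n = [-1.1614, -1.4281, -1.4803]
J₁: ẑ×o_n = [1.4281, -1.1614, 0.0000], ω = ẑ
J2: z=[-0.6691, -0.7431, 0.0000] o=[0.2898, -0.2610, 0.1200] → [1.1892, -1.0708, -0.2975, -0.6691, -0.7431, 0.0000]
J3: z=[-0.6691, -0.7431, 0.0000] o=[-0.4596, -0.3666, -0.3835] → [0.8150, -0.7339, 0.1887, -0.6691, -0.7431, 0.0000]
J4: z=[-0.6691, -0.7431, 0.0000] o=[-0.6110, -0.8897, -0.8121] → [0.4966, -0.4471, -0.0488, -0.6691, -0.7431, 0.0000]
J5: z=[0.5435, -0.4894, -0.6820] o=[-1.0629, -0.9941, -1.0973] → [-0.1085, 0.2753, -0.2841, 0.5435, -0.4894, -0.6820]
J6: z=[0.5435, -0.4894, -0.6820] o=[-1.2938, -1.0996, -1.3963] → [-0.1829, -0.0446, -0.1138, 0.5435, -0.4894, -0.6820]
V = J·q̇ = [0.7414, -1.0189, -0.0243, -1.6861, -1.9535, -0.9925]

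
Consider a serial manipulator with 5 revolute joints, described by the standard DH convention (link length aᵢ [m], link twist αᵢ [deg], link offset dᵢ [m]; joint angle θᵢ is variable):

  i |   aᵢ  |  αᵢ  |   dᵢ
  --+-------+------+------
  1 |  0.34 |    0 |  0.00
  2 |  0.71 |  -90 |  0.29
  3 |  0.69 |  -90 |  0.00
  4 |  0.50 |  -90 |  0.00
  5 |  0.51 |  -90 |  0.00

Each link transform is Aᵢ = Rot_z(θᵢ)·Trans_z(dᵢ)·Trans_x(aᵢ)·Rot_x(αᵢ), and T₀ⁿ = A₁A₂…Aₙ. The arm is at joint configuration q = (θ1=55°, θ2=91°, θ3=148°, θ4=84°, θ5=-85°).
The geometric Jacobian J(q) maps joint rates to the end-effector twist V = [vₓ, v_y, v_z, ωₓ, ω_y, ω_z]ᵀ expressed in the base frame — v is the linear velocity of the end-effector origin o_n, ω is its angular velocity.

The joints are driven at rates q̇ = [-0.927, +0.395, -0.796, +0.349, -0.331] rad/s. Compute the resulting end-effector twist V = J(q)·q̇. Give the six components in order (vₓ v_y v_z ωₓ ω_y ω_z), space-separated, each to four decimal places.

o_n = [0.6575, 0.6197, 0.3251]
J₁: ẑ×o_n = [-0.6197, 0.6575, 0.0000], ω = ẑ
J2: z=[0.0000, 0.0000, 1.0000] o=[0.1950, 0.2785, 0.0000] → [-0.3412, 0.4625, 0.0000, 0.0000, 0.0000, 1.0000]
J3: z=[-0.5592, -0.8290, 0.0000] o=[-0.3936, 0.6755, 0.2900] → [-0.0291, 0.0196, 0.9026, -0.5592, -0.8290, 0.0000]
J4: z=[0.4393, -0.2963, 0.8480] o=[0.0915, 0.3483, -0.0756] → [-0.3489, 0.3040, 0.2869, 0.4393, -0.2963, 0.8480]
J5: z=[-0.6408, 0.5583, 0.5270] o=[0.4063, 0.7358, -0.1033] → [0.3004, 0.4069, -0.0658, -0.6408, 0.5583, 0.5270]
V = J·q̇ = [0.2416, -0.4710, -0.5966, 0.8105, 0.3717, -0.4105]

0.2416 -0.4710 -0.5966 0.8105 0.3717 -0.4105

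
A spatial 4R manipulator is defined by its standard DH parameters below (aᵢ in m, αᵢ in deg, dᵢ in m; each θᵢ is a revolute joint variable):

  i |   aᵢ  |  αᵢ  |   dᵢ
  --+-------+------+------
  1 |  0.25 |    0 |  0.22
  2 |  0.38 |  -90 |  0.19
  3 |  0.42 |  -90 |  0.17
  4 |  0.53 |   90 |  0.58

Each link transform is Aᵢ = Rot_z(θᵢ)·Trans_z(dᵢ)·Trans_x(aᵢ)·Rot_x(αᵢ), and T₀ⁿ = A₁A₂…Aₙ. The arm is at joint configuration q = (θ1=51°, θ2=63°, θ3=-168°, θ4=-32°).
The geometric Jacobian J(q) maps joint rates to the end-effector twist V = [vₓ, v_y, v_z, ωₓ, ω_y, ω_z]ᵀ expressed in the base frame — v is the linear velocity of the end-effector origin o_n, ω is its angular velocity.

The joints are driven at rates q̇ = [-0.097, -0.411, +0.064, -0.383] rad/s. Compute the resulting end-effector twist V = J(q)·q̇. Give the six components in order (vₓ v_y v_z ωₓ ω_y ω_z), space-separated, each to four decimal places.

-0.4562 0.1915 0.0243 -0.0261 -0.0988 -0.8826

o_n = [-0.1122, -0.3087, 1.1581]
J₁: ẑ×o_n = [0.3087, -0.1122, 0.0000], ω = ẑ
J2: z=[0.0000, 0.0000, 1.0000] o=[0.1573, 0.1943, 0.2200] → [0.5030, -0.2696, 0.0000, 0.0000, 0.0000, 1.0000]
J3: z=[-0.9135, -0.4067, 0.0000] o=[0.0028, 0.5414, 0.4100] → [-0.3043, 0.6834, 0.7299, -0.9135, -0.4067, 0.0000]
J4: z=[-0.0846, 0.1899, 0.9781] o=[0.0146, 0.0970, 0.4973] → [0.5223, -0.0682, 0.0584, -0.0846, 0.1899, 0.9781]
V = J·q̇ = [-0.4562, 0.1915, 0.0243, -0.0261, -0.0988, -0.8826]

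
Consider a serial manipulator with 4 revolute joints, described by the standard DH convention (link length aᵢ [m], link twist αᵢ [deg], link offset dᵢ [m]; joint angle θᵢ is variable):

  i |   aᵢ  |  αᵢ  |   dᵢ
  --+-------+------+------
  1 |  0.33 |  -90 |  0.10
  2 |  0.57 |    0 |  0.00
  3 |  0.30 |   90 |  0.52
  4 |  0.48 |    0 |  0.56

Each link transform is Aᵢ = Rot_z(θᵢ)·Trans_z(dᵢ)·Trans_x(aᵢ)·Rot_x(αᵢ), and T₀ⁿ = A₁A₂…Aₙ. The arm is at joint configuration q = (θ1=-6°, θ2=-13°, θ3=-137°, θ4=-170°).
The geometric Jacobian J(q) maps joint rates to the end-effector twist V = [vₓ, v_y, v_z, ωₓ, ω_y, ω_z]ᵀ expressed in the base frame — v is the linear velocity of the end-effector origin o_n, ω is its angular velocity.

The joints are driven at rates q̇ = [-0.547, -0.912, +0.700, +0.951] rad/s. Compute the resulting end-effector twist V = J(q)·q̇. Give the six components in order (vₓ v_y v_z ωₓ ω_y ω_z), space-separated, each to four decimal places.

o_n = [0.7965, 0.3553, -0.3431]
J₁: ẑ×o_n = [-0.3553, 0.7965, 0.0000], ω = ẑ
J2: z=[0.1045, 0.9945, 0.0000] o=[0.3282, -0.0345, 0.1000] → [-0.4407, 0.0463, -0.4250, 0.1045, 0.9945, 0.0000]
J3: z=[0.1045, 0.9945, 0.0000] o=[0.8805, -0.0925, 0.2282] → [-0.5682, 0.0597, 0.1304, 0.1045, 0.9945, 0.0000]
J4: z=[-0.4973, 0.0523, -0.8660] o=[0.6765, 0.4518, 0.3782] → [-0.1212, -0.4626, 0.0417, -0.4973, 0.0523, -0.8660]
V = J·q̇ = [0.0833, -0.8760, 0.5185, -0.4951, -0.1611, -1.3706]

0.0833 -0.8760 0.5185 -0.4951 -0.1611 -1.3706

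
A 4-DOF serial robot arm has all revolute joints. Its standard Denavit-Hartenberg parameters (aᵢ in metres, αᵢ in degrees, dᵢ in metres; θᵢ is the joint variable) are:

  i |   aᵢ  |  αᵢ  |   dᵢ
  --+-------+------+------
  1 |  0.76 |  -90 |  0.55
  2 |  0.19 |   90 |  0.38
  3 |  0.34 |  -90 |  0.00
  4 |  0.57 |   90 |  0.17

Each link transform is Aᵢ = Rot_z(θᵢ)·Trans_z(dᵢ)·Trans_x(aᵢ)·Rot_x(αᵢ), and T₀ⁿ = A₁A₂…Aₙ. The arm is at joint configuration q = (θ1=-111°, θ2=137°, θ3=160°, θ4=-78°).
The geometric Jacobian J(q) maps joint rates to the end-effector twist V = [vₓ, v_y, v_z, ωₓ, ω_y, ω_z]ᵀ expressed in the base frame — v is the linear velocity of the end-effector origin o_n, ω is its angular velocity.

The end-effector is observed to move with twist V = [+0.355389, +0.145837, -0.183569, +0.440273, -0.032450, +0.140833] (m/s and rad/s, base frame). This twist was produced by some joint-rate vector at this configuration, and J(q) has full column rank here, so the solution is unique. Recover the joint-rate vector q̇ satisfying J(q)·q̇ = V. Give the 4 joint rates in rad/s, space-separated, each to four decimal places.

o_n = [-0.1350, -1.4038, 0.3462]
J₁: ẑ×o_n = [1.4038, -0.1350, 0.0000], ω = ẑ
J2: z=[0.9336, -0.3584, 0.0000] o=[-0.2724, -0.7095, 0.5500] → [0.0731, 0.1903, -0.5989, 0.9336, -0.3584, 0.0000]
J3: z=[-0.2444, -0.6367, -0.7314] o=[0.1322, -0.7160, 0.4204] → [-0.4558, 0.1772, -0.0020, -0.2444, -0.6367, -0.7314]
J4: z=[-0.9669, 0.1032, 0.2333] o=[0.1570, -0.9758, 0.6383] → [0.0697, -0.3506, 0.4440, -0.9669, 0.1032, 0.2333]
q̇ = J⁺·V = [0.2980, -0.1280, 0.0280, -0.5860]

0.2980 -0.1280 0.0280 -0.5860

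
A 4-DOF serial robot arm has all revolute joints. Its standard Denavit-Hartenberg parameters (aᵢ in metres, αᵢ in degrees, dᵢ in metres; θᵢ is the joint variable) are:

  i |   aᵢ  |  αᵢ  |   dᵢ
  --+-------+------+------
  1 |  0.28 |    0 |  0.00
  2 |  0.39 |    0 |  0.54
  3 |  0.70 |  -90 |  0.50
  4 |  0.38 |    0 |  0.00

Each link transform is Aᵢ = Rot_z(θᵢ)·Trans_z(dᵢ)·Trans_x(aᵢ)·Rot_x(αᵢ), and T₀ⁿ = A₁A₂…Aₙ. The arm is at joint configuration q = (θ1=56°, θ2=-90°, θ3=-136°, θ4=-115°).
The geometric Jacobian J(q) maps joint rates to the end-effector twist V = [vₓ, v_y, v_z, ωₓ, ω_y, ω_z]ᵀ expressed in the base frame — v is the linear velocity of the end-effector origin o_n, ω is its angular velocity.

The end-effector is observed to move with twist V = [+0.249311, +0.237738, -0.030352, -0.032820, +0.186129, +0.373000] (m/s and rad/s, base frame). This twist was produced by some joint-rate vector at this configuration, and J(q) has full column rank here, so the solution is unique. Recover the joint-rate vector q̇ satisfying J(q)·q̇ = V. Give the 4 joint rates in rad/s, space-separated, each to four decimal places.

0.4030 0.7150 -0.7450 -0.1890

o_n = [-0.0513, -0.0796, 1.3844]
J₁: ẑ×o_n = [0.0796, -0.0513, 0.0000], ω = ẑ
J2: z=[0.0000, 0.0000, 1.0000] o=[0.1566, 0.2321, 0.0000] → [0.3118, -0.2079, 0.0000, 0.0000, 0.0000, 1.0000]
J3: z=[0.0000, 0.0000, 1.0000] o=[0.4799, 0.0140, 0.5400] → [0.0937, -0.5312, 0.0000, 0.0000, 0.0000, 1.0000]
J4: z=[0.1736, -0.9848, 0.0000] o=[-0.2095, -0.1075, 1.0400] → [-0.3392, -0.0598, 0.1606, 0.1736, -0.9848, 0.0000]
q̇ = J⁺·V = [0.4030, 0.7150, -0.7450, -0.1890]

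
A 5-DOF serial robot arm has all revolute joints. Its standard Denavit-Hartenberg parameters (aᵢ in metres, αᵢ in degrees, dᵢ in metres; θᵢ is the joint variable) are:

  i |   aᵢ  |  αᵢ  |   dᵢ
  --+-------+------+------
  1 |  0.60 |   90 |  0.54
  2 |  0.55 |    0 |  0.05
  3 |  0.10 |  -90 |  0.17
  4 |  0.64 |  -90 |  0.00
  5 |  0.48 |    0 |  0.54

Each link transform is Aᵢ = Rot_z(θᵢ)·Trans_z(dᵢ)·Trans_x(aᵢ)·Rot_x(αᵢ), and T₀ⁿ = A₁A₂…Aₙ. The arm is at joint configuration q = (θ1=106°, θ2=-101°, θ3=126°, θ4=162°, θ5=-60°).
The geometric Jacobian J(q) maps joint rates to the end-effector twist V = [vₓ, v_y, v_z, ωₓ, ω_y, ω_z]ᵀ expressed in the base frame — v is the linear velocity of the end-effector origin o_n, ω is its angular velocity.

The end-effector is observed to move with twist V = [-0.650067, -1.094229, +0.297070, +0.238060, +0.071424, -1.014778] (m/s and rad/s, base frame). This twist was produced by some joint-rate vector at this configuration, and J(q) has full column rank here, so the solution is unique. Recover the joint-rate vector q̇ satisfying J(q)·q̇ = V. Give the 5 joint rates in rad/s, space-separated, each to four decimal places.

o_n = [0.5815, -0.3531, -0.0051]
J₁: ẑ×o_n = [0.3531, 0.5815, -0.0000], ω = ẑ
J2: z=[0.9613, 0.2756, 0.0000] o=[-0.1654, 0.5768, 0.5400] → [-0.1503, 0.5240, -1.0997, 0.9613, 0.2756, 0.0000]
J3: z=[0.9613, 0.2756, 0.0000] o=[-0.0884, 0.4897, 0.0001] → [-0.0014, 0.0050, -0.9948, 0.9613, 0.2756, 0.0000]
J4: z=[0.1165, -0.4062, 0.9063] o=[0.0500, 0.6236, 0.0424] → [0.9045, 0.4872, 0.1021, 0.1165, -0.4062, 0.9063]
J5: z=[0.9914, -0.0071, -0.1306] o=[0.0120, 0.0388, -0.2149] → [-0.0527, -0.2823, -0.3846, 0.9914, -0.0071, -0.1306]
q̇ = J⁺·V = [-0.2990, -0.6290, -0.0450, -0.6500, 0.9700]

-0.2990 -0.6290 -0.0450 -0.6500 0.9700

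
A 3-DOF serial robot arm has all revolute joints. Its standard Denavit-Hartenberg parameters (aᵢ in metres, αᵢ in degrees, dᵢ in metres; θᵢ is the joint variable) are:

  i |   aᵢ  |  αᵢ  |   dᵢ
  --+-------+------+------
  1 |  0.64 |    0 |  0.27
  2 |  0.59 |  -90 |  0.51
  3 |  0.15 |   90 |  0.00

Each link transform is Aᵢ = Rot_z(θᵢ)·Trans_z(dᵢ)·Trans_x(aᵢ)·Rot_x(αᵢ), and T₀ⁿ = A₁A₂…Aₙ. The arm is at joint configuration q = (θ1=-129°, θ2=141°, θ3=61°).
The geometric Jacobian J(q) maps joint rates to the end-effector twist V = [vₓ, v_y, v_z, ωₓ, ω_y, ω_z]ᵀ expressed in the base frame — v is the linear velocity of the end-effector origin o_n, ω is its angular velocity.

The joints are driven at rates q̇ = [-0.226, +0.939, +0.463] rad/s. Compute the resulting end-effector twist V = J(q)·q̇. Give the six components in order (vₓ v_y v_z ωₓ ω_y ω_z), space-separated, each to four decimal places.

o_n = [0.2455, -0.3596, 0.6488]
J₁: ẑ×o_n = [0.3596, 0.2455, -0.0000], ω = ẑ
J2: z=[0.0000, 0.0000, 1.0000] o=[-0.4028, -0.4974, 0.2700] → [-0.1378, 0.6482, 0.0000, 0.0000, 0.0000, 1.0000]
J3: z=[-0.2079, 0.9781, 0.0000] o=[0.1743, -0.3747, 0.7800] → [-0.1283, -0.0273, -0.0727, -0.2079, 0.9781, 0.0000]
V = J·q̇ = [-0.2701, 0.5406, -0.0337, -0.0963, 0.4529, 0.7130]

-0.2701 0.5406 -0.0337 -0.0963 0.4529 0.7130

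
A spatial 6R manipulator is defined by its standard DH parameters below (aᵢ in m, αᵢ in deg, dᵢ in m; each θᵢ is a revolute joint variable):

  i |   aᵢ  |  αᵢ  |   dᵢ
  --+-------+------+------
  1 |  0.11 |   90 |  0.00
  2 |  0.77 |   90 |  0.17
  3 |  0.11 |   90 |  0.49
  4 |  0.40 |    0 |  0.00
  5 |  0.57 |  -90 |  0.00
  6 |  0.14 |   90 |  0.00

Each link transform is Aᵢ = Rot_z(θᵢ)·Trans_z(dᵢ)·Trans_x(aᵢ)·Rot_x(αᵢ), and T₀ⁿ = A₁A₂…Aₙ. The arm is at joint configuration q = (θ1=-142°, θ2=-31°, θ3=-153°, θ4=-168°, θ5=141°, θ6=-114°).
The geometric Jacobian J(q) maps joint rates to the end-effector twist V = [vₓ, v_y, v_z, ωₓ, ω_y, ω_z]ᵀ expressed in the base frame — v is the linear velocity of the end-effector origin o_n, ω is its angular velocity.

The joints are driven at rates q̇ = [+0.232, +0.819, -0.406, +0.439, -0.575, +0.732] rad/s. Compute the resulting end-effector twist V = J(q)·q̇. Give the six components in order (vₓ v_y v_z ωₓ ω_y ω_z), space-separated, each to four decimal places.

o_n = [-0.5168, -0.1447, -0.4350]
J₁: ẑ×o_n = [0.1447, -0.5168, 0.0000], ω = ẑ
J2: z=[-0.6157, 0.7880, 0.0000] o=[-0.0867, -0.0677, 0.0000] → [-0.3428, -0.2678, 0.3864, -0.6157, 0.7880, 0.0000]
J3: z=[0.4059, 0.3171, -0.8572] o=[-0.7114, -0.3401, -0.3966] → [0.1553, -0.1512, 0.0176, 0.4059, 0.3171, -0.8572]
J4: z=[-0.2419, 0.9417, 0.2338] o=[-0.4156, -0.1724, -0.7661] → [0.3053, 0.0564, 0.0886, -0.2419, 0.9417, 0.2338]
J5: z=[-0.2419, 0.9417, 0.2338] o=[-0.7942, -0.2427, -0.8744] → [0.3908, 0.1711, -0.2850, -0.2419, 0.9417, 0.2338]
J6: z=[0.7617, 0.3336, -0.5554] o=[-0.4516, -0.2677, -0.4195] → [0.0631, 0.0480, 0.1154, 0.7617, 0.3336, -0.5554]
V = J·q̇ = [-0.3547, -0.3163, 0.5965, -0.0785, 0.6328, 0.1417]

-0.3547 -0.3163 0.5965 -0.0785 0.6328 0.1417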